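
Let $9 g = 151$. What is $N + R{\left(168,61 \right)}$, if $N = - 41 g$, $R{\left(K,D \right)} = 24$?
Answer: $- \frac{5975}{9} \approx -663.89$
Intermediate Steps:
$g = \frac{151}{9}$ ($g = \frac{1}{9} \cdot 151 = \frac{151}{9} \approx 16.778$)
$N = - \frac{6191}{9}$ ($N = \left(-41\right) \frac{151}{9} = - \frac{6191}{9} \approx -687.89$)
$N + R{\left(168,61 \right)} = - \frac{6191}{9} + 24 = - \frac{5975}{9}$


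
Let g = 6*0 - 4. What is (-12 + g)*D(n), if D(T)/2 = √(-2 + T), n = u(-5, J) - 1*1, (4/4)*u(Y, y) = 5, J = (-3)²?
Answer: -32*√2 ≈ -45.255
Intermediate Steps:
J = 9
u(Y, y) = 5
n = 4 (n = 5 - 1*1 = 5 - 1 = 4)
D(T) = 2*√(-2 + T)
g = -4 (g = 0 - 4 = -4)
(-12 + g)*D(n) = (-12 - 4)*(2*√(-2 + 4)) = -32*√2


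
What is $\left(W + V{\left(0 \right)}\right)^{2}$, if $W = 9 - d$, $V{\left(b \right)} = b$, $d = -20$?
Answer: $841$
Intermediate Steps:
$W = 29$ ($W = 9 - -20 = 9 + 20 = 29$)
$\left(W + V{\left(0 \right)}\right)^{2} = \left(29 + 0\right)^{2} = 29^{2} = 841$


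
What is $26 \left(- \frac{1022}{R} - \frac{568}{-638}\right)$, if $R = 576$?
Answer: $- \frac{1055821}{45936} \approx -22.985$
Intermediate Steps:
$26 \left(- \frac{1022}{R} - \frac{568}{-638}\right) = 26 \left(- \frac{1022}{576} - \frac{568}{-638}\right) = 26 \left(\left(-1022\right) \frac{1}{576} - - \frac{284}{319}\right) = 26 \left(- \frac{511}{288} + \frac{284}{319}\right) = 26 \left(- \frac{81217}{91872}\right) = - \frac{1055821}{45936}$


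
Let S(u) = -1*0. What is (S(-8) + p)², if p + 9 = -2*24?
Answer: 3249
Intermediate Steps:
S(u) = 0
p = -57 (p = -9 - 2*24 = -9 - 48 = -57)
(S(-8) + p)² = (0 - 57)² = (-57)² = 3249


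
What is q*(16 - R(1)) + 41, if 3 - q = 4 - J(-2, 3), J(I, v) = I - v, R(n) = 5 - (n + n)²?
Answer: -49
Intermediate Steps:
R(n) = 5 - 4*n² (R(n) = 5 - (2*n)² = 5 - 4*n²)
q = -6 (q = 3 - (4 - (-2 - 1*3)) = 3 - (4 - (-2 - 3)) = 3 - (4 - 1*(-5)) = 3 - (4 + 5) = 3 - 1*9 = 3 - 9 = -6)
q*(16 - R(1)) + 41 = -6*(16 - (5 - 4*1²)) + 41 = -6*(16 - (5 - 4*1)) + 41 = -6*(16 - (5 - 4)) + 41 = -6*(16 - 1*1) + 41 = -6*(16 - 1) + 41 = -6*15 + 41 = -90 + 41 = -49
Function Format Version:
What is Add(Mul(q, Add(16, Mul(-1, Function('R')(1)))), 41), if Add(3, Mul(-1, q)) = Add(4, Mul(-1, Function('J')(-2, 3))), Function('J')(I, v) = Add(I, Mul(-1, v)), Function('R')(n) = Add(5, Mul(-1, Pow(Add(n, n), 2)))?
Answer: -49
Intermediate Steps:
Function('R')(n) = Add(5, Mul(-4, Pow(n, 2))) (Function('R')(n) = Add(5, Mul(-1, Pow(Mul(2, n), 2))) = Add(5, Mul(-1, Mul(4, Pow(n, 2)))) = Add(5, Mul(-4, Pow(n, 2))))
q = -6 (q = Add(3, Mul(-1, Add(4, Mul(-1, Add(-2, Mul(-1, 3)))))) = Add(3, Mul(-1, Add(4, Mul(-1, Add(-2, -3))))) = Add(3, Mul(-1, Add(4, Mul(-1, -5)))) = Add(3, Mul(-1, Add(4, 5))) = Add(3, Mul(-1, 9)) = Add(3, -9) = -6)
Add(Mul(q, Add(16, Mul(-1, Function('R')(1)))), 41) = Add(Mul(-6, Add(16, Mul(-1, Add(5, Mul(-4, Pow(1, 2)))))), 41) = Add(Mul(-6, Add(16, Mul(-1, Add(5, Mul(-4, 1))))), 41) = Add(Mul(-6, Add(16, Mul(-1, Add(5, -4)))), 41) = Add(Mul(-6, Add(16, Mul(-1, 1))), 41) = Add(Mul(-6, Add(16, -1)), 41) = Add(Mul(-6, 15), 41) = Add(-90, 41) = -49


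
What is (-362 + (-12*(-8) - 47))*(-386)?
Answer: 120818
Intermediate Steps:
(-362 + (-12*(-8) - 47))*(-386) = (-362 + (96 - 47))*(-386) = (-362 + 49)*(-386) = -313*(-386) = 120818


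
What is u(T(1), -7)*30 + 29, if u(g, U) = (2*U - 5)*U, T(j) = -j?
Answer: 4019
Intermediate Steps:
u(g, U) = U*(-5 + 2*U) (u(g, U) = (-5 + 2*U)*U = U*(-5 + 2*U))
u(T(1), -7)*30 + 29 = -7*(-5 + 2*(-7))*30 + 29 = -7*(-5 - 14)*30 + 29 = -7*(-19)*30 + 29 = 133*30 + 29 = 3990 + 29 = 4019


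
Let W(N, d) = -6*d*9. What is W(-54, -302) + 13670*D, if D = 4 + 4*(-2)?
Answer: -38372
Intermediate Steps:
W(N, d) = -54*d
D = -4 (D = 4 - 8 = -4)
W(-54, -302) + 13670*D = -54*(-302) + 13670*(-4) = 16308 - 54680 = -38372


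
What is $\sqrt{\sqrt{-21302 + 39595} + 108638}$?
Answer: $\sqrt{108638 + \sqrt{18293}} \approx 329.81$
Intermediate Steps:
$\sqrt{\sqrt{-21302 + 39595} + 108638} = \sqrt{\sqrt{18293} + 108638} = \sqrt{108638 + \sqrt{18293}}$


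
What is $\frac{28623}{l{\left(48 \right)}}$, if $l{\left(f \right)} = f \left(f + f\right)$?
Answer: $\frac{9541}{1536} \approx 6.2116$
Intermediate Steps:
$l{\left(f \right)} = 2 f^{2}$ ($l{\left(f \right)} = f 2 f = 2 f^{2}$)
$\frac{28623}{l{\left(48 \right)}} = \frac{28623}{2 \cdot 48^{2}} = \frac{28623}{2 \cdot 2304} = \frac{28623}{4608} = 28623 \cdot \frac{1}{4608} = \frac{9541}{1536}$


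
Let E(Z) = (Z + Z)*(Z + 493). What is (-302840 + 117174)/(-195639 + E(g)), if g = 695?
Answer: -185666/1455681 ≈ -0.12755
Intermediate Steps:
E(Z) = 2*Z*(493 + Z) (E(Z) = (2*Z)*(493 + Z) = 2*Z*(493 + Z))
(-302840 + 117174)/(-195639 + E(g)) = (-302840 + 117174)/(-195639 + 2*695*(493 + 695)) = -185666/(-195639 + 2*695*1188) = -185666/(-195639 + 1651320) = -185666/1455681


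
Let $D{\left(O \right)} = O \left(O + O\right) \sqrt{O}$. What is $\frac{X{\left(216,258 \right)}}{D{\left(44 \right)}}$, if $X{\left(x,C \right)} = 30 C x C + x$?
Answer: $\frac{53916867 \sqrt{11}}{10648} \approx 16794.0$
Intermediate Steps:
$D{\left(O \right)} = 2 O^{\frac{5}{2}}$ ($D{\left(O \right)} = O 2 O \sqrt{O} = 2 O^{2} \sqrt{O} = 2 O^{\frac{5}{2}}$)
$X{\left(x,C \right)} = x + 30 x C^{2}$ ($X{\left(x,C \right)} = 30 C x C + x = 30 x C^{2} + x = x + 30 x C^{2}$)
$\frac{X{\left(216,258 \right)}}{D{\left(44 \right)}} = \frac{216 \left(1 + 30 \cdot 258^{2}\right)}{2 \cdot 44^{\frac{5}{2}}} = \frac{216 \left(1 + 30 \cdot 66564\right)}{2 \cdot 3872 \sqrt{11}} = \frac{216 \left(1 + 1996920\right)}{7744 \sqrt{11}} = 216 \cdot 1996921 \frac{\sqrt{11}}{85184} = 431334936 \frac{\sqrt{11}}{85184} = \frac{53916867 \sqrt{11}}{10648}$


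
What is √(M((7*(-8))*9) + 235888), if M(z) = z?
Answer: 2*√58846 ≈ 485.16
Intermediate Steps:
√(M((7*(-8))*9) + 235888) = √((7*(-8))*9 + 235888) = √(-56*9 + 235888) = √(-504 + 235888) = √235384 = 2*√58846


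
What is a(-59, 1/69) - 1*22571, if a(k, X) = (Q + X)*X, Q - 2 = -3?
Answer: -107460599/4761 ≈ -22571.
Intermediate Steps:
Q = -1 (Q = 2 - 3 = -1)
a(k, X) = X*(-1 + X) (a(k, X) = (-1 + X)*X = X*(-1 + X))
a(-59, 1/69) - 1*22571 = (-1 + 1/69)/69 - 1*22571 = (-1 + 1/69)/69 - 22571 = (1/69)*(-68/69) - 22571 = -68/4761 - 22571 = -107460599/4761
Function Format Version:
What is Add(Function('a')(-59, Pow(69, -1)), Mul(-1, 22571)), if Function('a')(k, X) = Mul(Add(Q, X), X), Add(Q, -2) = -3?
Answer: Rational(-107460599, 4761) ≈ -22571.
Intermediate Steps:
Q = -1 (Q = Add(2, -3) = -1)
Function('a')(k, X) = Mul(X, Add(-1, X)) (Function('a')(k, X) = Mul(Add(-1, X), X) = Mul(X, Add(-1, X)))
Add(Function('a')(-59, Pow(69, -1)), Mul(-1, 22571)) = Add(Mul(Pow(69, -1), Add(-1, Pow(69, -1))), Mul(-1, 22571)) = Add(Mul(Rational(1, 69), Add(-1, Rational(1, 69))), -22571) = Add(Mul(Rational(1, 69), Rational(-68, 69)), -22571) = Add(Rational(-68, 4761), -22571) = Rational(-107460599, 4761)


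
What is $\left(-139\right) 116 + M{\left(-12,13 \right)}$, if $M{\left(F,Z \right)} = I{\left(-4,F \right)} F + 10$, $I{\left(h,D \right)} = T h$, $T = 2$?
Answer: $-16018$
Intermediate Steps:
$I{\left(h,D \right)} = 2 h$
$M{\left(F,Z \right)} = 10 - 8 F$ ($M{\left(F,Z \right)} = 2 \left(-4\right) F + 10 = - 8 F + 10 = 10 - 8 F$)
$\left(-139\right) 116 + M{\left(-12,13 \right)} = \left(-139\right) 116 + \left(10 - -96\right) = -16124 + \left(10 + 96\right) = -16124 + 106 = -16018$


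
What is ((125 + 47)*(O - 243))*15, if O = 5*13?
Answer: -459240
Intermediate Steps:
O = 65
((125 + 47)*(O - 243))*15 = ((125 + 47)*(65 - 243))*15 = (172*(-178))*15 = -30616*15 = -459240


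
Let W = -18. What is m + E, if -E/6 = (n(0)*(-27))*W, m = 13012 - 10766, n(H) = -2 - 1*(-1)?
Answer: 5162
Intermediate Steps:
n(H) = -1 (n(H) = -2 + 1 = -1)
m = 2246
E = 2916 (E = -6*(-1*(-27))*(-18) = -162*(-18) = -6*(-486) = 2916)
m + E = 2246 + 2916 = 5162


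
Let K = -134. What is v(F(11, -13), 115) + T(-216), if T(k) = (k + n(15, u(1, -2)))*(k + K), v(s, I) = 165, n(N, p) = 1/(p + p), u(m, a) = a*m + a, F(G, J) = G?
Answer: 303235/4 ≈ 75809.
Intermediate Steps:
u(m, a) = a + a*m
n(N, p) = 1/(2*p)
T(k) = (-134 + k)*(-⅛ + k) (T(k) = (k + 1/(2*((-2*(1 + 1)))))*(k - 134) = (k + 1/(2*((-2*2))))*(-134 + k) = (k + (½)/(-4))*(-134 + k) = (k + (½)*(-¼))*(-134 + k) = (k - ⅛)*(-134 + k) = (-⅛ + k)*(-134 + k) = (-134 + k)*(-⅛ + k))
v(F(11, -13), 115) + T(-216) = 165 + (67/4 + (-216)² - 1073/8*(-216)) = 165 + (67/4 + 46656 + 28971) = 165 + 302575/4 = 303235/4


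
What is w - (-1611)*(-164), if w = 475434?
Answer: 211230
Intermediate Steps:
w - (-1611)*(-164) = 475434 - (-1611)*(-164) = 475434 - 1*264204 = 475434 - 264204 = 211230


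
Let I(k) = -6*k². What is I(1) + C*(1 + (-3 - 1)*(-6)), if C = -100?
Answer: -2506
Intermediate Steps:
I(1) + C*(1 + (-3 - 1)*(-6)) = -6*1² - 100*(1 + (-3 - 1)*(-6)) = -6*1 - 100*(1 - 4*(-6)) = -6 - 100*(1 + 24) = -6 - 100*25 = -6 - 2500 = -2506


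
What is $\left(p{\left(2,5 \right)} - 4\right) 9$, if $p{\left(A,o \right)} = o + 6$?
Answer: $63$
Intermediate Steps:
$p{\left(A,o \right)} = 6 + o$
$\left(p{\left(2,5 \right)} - 4\right) 9 = \left(\left(6 + 5\right) - 4\right) 9 = \left(11 - 4\right) 9 = 7 \cdot 9 = 63$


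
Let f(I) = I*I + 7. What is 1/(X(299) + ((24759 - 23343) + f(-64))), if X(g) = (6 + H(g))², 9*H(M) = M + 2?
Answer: 81/573064 ≈ 0.00014135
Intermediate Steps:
H(M) = 2/9 + M/9 (H(M) = (M + 2)/9 = (2 + M)/9 = 2/9 + M/9)
f(I) = 7 + I² (f(I) = I² + 7 = 7 + I²)
X(g) = (56/9 + g/9)² (X(g) = (6 + (2/9 + g/9))² = (56/9 + g/9)²)
1/(X(299) + ((24759 - 23343) + f(-64))) = 1/((56 + 299)²/81 + ((24759 - 23343) + (7 + (-64)²))) = 1/((1/81)*355² + (1416 + (7 + 4096))) = 1/((1/81)*126025 + (1416 + 4103)) = 1/(126025/81 + 5519) = 1/(573064/81) = 81/573064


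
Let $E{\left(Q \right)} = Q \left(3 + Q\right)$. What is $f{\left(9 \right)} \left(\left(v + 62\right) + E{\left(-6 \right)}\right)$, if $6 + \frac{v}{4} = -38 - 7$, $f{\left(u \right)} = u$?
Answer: $-1116$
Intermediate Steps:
$v = -204$ ($v = -24 + 4 \left(-38 - 7\right) = -24 + 4 \left(-45\right) = -24 - 180 = -204$)
$f{\left(9 \right)} \left(\left(v + 62\right) + E{\left(-6 \right)}\right) = 9 \left(\left(-204 + 62\right) - 6 \left(3 - 6\right)\right) = 9 \left(-142 - -18\right) = 9 \left(-142 + 18\right) = 9 \left(-124\right) = -1116$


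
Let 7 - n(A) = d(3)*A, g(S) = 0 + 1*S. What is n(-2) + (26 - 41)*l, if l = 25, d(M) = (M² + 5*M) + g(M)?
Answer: -314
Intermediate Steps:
g(S) = S (g(S) = 0 + S = S)
d(M) = M² + 6*M (d(M) = (M² + 5*M) + M = M² + 6*M)
n(A) = 7 - 27*A (n(A) = 7 - 3*(6 + 3)*A = 7 - 3*9*A = 7 - 27*A)
n(-2) + (26 - 41)*l = (7 - 27*(-2)) + (26 - 41)*25 = (7 + 54) - 15*25 = 61 - 375 = -314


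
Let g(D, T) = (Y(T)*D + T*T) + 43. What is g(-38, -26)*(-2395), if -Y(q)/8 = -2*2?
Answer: 1190315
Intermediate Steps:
Y(q) = 32 (Y(q) = -(-16)*2 = -8*(-4) = 32)
g(D, T) = 43 + T² + 32*D (g(D, T) = (32*D + T*T) + 43 = (32*D + T²) + 43 = (T² + 32*D) + 43 = 43 + T² + 32*D)
g(-38, -26)*(-2395) = (43 + (-26)² + 32*(-38))*(-2395) = (43 + 676 - 1216)*(-2395) = -497*(-2395) = 1190315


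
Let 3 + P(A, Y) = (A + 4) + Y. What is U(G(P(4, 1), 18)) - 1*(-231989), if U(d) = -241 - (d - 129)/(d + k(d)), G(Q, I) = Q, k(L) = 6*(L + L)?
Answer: 6025489/26 ≈ 2.3175e+5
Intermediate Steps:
P(A, Y) = 1 + A + Y (P(A, Y) = -3 + ((A + 4) + Y) = -3 + ((4 + A) + Y) = -3 + (4 + A + Y) = 1 + A + Y)
k(L) = 12*L (k(L) = 6*(2*L) = 12*L)
U(d) = -241 - (-129 + d)/(13*d) (U(d) = -241 - (d - 129)/(d + 12*d) = -241 - (-129 + d)/(13*d))
U(G(P(4, 1), 18)) - 1*(-231989) = (129 - 3134*(1 + 4 + 1))/(13*(1 + 4 + 1)) - 1*(-231989) = (1/13)*(129 - 3134*6)/6 + 231989 = (1/13)*(⅙)*(129 - 18804) + 231989 = (1/13)*(⅙)*(-18675) + 231989 = -6225/26 + 231989 = 6025489/26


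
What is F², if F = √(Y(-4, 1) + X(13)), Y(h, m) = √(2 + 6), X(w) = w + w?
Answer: 26 + 2*√2 ≈ 28.828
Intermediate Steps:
X(w) = 2*w
Y(h, m) = 2*√2 (Y(h, m) = √8 = 2*√2)
F = √(26 + 2*√2) (F = √(2*√2 + 2*13) = √(2*√2 + 26) = √(26 + 2*√2) ≈ 5.3692)
F² = (√(26 + 2*√2))² = 26 + 2*√2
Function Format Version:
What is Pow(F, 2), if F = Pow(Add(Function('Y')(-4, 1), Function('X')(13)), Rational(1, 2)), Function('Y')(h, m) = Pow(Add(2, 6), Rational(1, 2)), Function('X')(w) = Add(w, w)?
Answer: Add(26, Mul(2, Pow(2, Rational(1, 2)))) ≈ 28.828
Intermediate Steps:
Function('X')(w) = Mul(2, w)
Function('Y')(h, m) = Mul(2, Pow(2, Rational(1, 2))) (Function('Y')(h, m) = Pow(8, Rational(1, 2)) = Mul(2, Pow(2, Rational(1, 2))))
F = Pow(Add(26, Mul(2, Pow(2, Rational(1, 2)))), Rational(1, 2)) (F = Pow(Add(Mul(2, Pow(2, Rational(1, 2))), Mul(2, 13)), Rational(1, 2)) = Pow(Add(Mul(2, Pow(2, Rational(1, 2))), 26), Rational(1, 2)) = Pow(Add(26, Mul(2, Pow(2, Rational(1, 2)))), Rational(1, 2)) ≈ 5.3692)
Pow(F, 2) = Pow(Pow(Add(26, Mul(2, Pow(2, Rational(1, 2)))), Rational(1, 2)), 2) = Add(26, Mul(2, Pow(2, Rational(1, 2))))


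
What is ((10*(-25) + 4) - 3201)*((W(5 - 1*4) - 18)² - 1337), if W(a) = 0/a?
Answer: 3491811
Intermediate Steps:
W(a) = 0
((10*(-25) + 4) - 3201)*((W(5 - 1*4) - 18)² - 1337) = ((10*(-25) + 4) - 3201)*((0 - 18)² - 1337) = ((-250 + 4) - 3201)*((-18)² - 1337) = (-246 - 3201)*(324 - 1337) = -3447*(-1013) = 3491811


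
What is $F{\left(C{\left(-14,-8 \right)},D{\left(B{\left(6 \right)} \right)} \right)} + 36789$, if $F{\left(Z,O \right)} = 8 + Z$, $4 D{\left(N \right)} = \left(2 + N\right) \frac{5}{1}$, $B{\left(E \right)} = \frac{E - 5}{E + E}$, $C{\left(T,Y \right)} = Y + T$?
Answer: $36775$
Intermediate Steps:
$C{\left(T,Y \right)} = T + Y$
$B{\left(E \right)} = \frac{-5 + E}{2 E}$
$D{\left(N \right)} = \frac{5}{2} + \frac{5 N}{4}$ ($D{\left(N \right)} = \frac{\left(2 + N\right) \frac{5}{1}}{4} = \frac{\left(2 + N\right) 5 \cdot 1}{4} = \frac{\left(2 + N\right) 5}{4} = \frac{10 + 5 N}{4} = \frac{5}{2} + \frac{5 N}{4}$)
$F{\left(C{\left(-14,-8 \right)},D{\left(B{\left(6 \right)} \right)} \right)} + 36789 = \left(8 - 22\right) + 36789 = -14 + 36789 = 36775$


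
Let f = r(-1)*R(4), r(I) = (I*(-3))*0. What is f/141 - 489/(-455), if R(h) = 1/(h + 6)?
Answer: 489/455 ≈ 1.0747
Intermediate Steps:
R(h) = 1/(6 + h)
r(I) = 0 (r(I) = -3*I*0 = 0)
f = 0 (f = 0/(6 + 4) = 0/10 = 0*(1/10) = 0)
f/141 - 489/(-455) = 0/141 - 489/(-455) = 0*(1/141) - 489*(-1/455) = 0 + 489/455 = 489/455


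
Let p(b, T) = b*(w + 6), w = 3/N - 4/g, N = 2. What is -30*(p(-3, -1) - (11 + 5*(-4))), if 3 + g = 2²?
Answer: 45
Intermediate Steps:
g = 1 (g = -3 + 2² = -3 + 4 = 1)
w = -5/2 (w = 3/2 - 4/1 = 3*(½) - 4*1 = 3/2 - 4 = -5/2 ≈ -2.5000)
p(b, T) = 7*b/2 (p(b, T) = b*(-5/2 + 6) = b*(7/2) = 7*b/2)
-30*(p(-3, -1) - (11 + 5*(-4))) = -30*((7/2)*(-3) - (11 + 5*(-4))) = -30*(-21/2 - (11 - 20)) = -30*(-21/2 - 1*(-9)) = -30*(-21/2 + 9) = -30*(-3/2) = 45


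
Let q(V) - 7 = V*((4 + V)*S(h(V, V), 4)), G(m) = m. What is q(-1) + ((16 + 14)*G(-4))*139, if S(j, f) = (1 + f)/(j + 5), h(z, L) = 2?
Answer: -116726/7 ≈ -16675.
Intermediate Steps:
S(j, f) = (1 + f)/(5 + j)
q(V) = 7 + V*(20/7 + 5*V/7) (q(V) = 7 + V*((4 + V)*((1 + 4)/(5 + 2))) = 7 + V*((4 + V)*(5/7)) = 7 + V*(20/7 + 5*V/7))
q(-1) + ((16 + 14)*G(-4))*139 = (7 + (5/7)*(-1)**2 + (20/7)*(-1)) + ((16 + 14)*(-4))*139 = (7 + (5/7)*1 - 20/7) + (30*(-4))*139 = (7 + 5/7 - 20/7) - 120*139 = 34/7 - 16680 = -116726/7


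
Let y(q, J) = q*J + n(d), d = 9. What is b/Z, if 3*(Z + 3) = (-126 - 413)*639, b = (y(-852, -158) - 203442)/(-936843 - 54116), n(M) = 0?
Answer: -11471/18962000465 ≈ -6.0495e-7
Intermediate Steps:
y(q, J) = J*q (y(q, J) = q*J + 0 = J*q + 0 = J*q)
b = 68826/990959 (b = (-158*(-852) - 203442)/(-936843 - 54116) = (134616 - 203442)/(-990959) = -68826*(-1/990959) = 68826/990959 ≈ 0.069454)
Z = -114810 (Z = -3 + ((-126 - 413)*639)/3 = -3 + (-539*639)/3 = -3 + (⅓)*(-344421) = -3 - 114807 = -114810)
b/Z = (68826/990959)/(-114810) = (68826/990959)*(-1/114810) = -11471/18962000465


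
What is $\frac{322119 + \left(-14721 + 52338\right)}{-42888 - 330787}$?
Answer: $- \frac{359736}{373675} \approx -0.9627$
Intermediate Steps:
$\frac{322119 + \left(-14721 + 52338\right)}{-42888 - 330787} = \frac{322119 + 37617}{-373675} = 359736 \left(- \frac{1}{373675}\right) = - \frac{359736}{373675}$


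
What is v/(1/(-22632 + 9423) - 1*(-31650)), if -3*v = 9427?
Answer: -41507081/418064849 ≈ -0.099284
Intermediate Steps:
v = -9427/3 (v = -1/3*9427 = -9427/3 ≈ -3142.3)
v/(1/(-22632 + 9423) - 1*(-31650)) = -9427/(3*(1/(-22632 + 9423) - 1*(-31650))) = -9427/(3*(1/(-13209) + 31650)) = -9427/(3*(-1/13209 + 31650)) = -9427/(3*418064849/13209) = -9427/3*13209/418064849 = -41507081/418064849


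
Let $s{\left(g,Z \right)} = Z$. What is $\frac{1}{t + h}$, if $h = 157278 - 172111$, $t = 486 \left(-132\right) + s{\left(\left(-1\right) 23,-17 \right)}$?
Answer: $- \frac{1}{79002} \approx -1.2658 \cdot 10^{-5}$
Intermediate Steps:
$t = -64169$ ($t = 486 \left(-132\right) - 17 = -64152 - 17 = -64169$)
$h = -14833$
$\frac{1}{t + h} = \frac{1}{-64169 - 14833} = \frac{1}{-79002} = - \frac{1}{79002}$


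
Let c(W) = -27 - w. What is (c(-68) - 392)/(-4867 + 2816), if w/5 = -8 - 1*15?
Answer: 304/2051 ≈ 0.14822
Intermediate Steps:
w = -115 (w = 5*(-8 - 1*15) = 5*(-8 - 15) = 5*(-23) = -115)
c(W) = 88 (c(W) = -27 - 1*(-115) = -27 + 115 = 88)
(c(-68) - 392)/(-4867 + 2816) = (88 - 392)/(-4867 + 2816) = -304/(-2051) = -304*(-1/2051) = 304/2051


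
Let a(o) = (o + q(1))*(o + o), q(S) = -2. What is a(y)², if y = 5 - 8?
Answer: 900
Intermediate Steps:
y = -3
a(o) = 2*o*(-2 + o) (a(o) = (o - 2)*(o + o) = (-2 + o)*(2*o) = 2*o*(-2 + o))
a(y)² = (2*(-3)*(-2 - 3))² = (2*(-3)*(-5))² = 30² = 900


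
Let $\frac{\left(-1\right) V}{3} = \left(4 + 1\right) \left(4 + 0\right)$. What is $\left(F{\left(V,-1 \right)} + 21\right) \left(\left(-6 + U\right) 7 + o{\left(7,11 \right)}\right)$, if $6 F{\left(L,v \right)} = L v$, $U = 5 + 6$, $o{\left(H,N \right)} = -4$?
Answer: $961$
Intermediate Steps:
$U = 11$
$V = -60$ ($V = - 3 \left(4 + 1\right) \left(4 + 0\right) = - 3 \cdot 5 \cdot 4 = \left(-3\right) 20 = -60$)
$F{\left(L,v \right)} = \frac{L v}{6}$
$\left(F{\left(V,-1 \right)} + 21\right) \left(\left(-6 + U\right) 7 + o{\left(7,11 \right)}\right) = \left(\frac{1}{6} \left(-60\right) \left(-1\right) + 21\right) \left(\left(-6 + 11\right) 7 - 4\right) = \left(10 + 21\right) \left(5 \cdot 7 - 4\right) = 31 \left(35 - 4\right) = 31 \cdot 31 = 961$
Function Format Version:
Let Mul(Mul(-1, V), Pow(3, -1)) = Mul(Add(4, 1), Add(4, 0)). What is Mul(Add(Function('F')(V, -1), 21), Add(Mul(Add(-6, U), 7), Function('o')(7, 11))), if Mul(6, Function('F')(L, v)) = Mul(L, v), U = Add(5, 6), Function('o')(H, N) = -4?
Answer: 961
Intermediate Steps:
U = 11
V = -60 (V = Mul(-3, Mul(Add(4, 1), Add(4, 0))) = Mul(-3, Mul(5, 4)) = Mul(-3, 20) = -60)
Function('F')(L, v) = Mul(Rational(1, 6), L, v) (Function('F')(L, v) = Mul(Rational(1, 6), Mul(L, v)) = Mul(Rational(1, 6), L, v))
Mul(Add(Function('F')(V, -1), 21), Add(Mul(Add(-6, U), 7), Function('o')(7, 11))) = Mul(Add(Mul(Rational(1, 6), -60, -1), 21), Add(Mul(Add(-6, 11), 7), -4)) = Mul(Add(10, 21), Add(Mul(5, 7), -4)) = Mul(31, Add(35, -4)) = Mul(31, 31) = 961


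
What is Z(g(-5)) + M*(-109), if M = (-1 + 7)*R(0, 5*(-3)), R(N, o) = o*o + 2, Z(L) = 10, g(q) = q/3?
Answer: -148448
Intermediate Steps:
g(q) = q/3 (g(q) = q*(⅓) = q/3)
R(N, o) = 2 + o² (R(N, o) = o² + 2 = 2 + o²)
M = 1362 (M = (-1 + 7)*(2 + (5*(-3))²) = 6*(2 + (-15)²) = 6*(2 + 225) = 6*227 = 1362)
Z(g(-5)) + M*(-109) = 10 + 1362*(-109) = 10 - 148458 = -148448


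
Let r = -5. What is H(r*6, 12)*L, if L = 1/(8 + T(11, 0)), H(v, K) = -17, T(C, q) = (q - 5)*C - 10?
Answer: 17/57 ≈ 0.29825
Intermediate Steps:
T(C, q) = -10 + C*(-5 + q) (T(C, q) = (-5 + q)*C - 10 = C*(-5 + q) - 10 = -10 + C*(-5 + q))
L = -1/57 (L = 1/(8 + (-10 - 5*11 + 11*0)) = 1/(8 + (-10 - 55 + 0)) = 1/(8 - 65) = 1/(-57) = -1/57 ≈ -0.017544)
H(r*6, 12)*L = -17*(-1/57) = 17/57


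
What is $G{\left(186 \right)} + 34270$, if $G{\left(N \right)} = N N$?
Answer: $68866$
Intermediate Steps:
$G{\left(N \right)} = N^{2}$
$G{\left(186 \right)} + 34270 = 186^{2} + 34270 = 34596 + 34270 = 68866$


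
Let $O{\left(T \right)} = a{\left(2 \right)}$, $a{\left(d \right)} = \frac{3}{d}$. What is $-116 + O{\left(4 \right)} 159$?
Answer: $\frac{245}{2} \approx 122.5$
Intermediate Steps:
$O{\left(T \right)} = \frac{3}{2}$
$-116 + O{\left(4 \right)} 159 = -116 + \frac{3}{2} \cdot 159 = -116 + \frac{477}{2} = \frac{245}{2}$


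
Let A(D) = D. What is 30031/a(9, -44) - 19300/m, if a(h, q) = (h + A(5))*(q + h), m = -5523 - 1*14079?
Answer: -289605331/4802490 ≈ -60.303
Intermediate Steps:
m = -19602 (m = -5523 - 14079 = -19602)
a(h, q) = (5 + h)*(h + q) (a(h, q) = (h + 5)*(q + h) = (5 + h)*(h + q))
30031/a(9, -44) - 19300/m = 30031/(9² + 5*9 + 5*(-44) + 9*(-44)) - 19300/(-19602) = 30031/(81 + 45 - 220 - 396) - 19300*(-1/19602) = 30031/(-490) + 9650/9801 = 30031*(-1/490) + 9650/9801 = -30031/490 + 9650/9801 = -289605331/4802490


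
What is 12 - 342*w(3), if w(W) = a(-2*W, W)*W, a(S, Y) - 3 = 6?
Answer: -9222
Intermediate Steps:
a(S, Y) = 9 (a(S, Y) = 3 + 6 = 9)
w(W) = 9*W
12 - 342*w(3) = 12 - 3078*3 = 12 - 342*27 = 12 - 9234 = -9222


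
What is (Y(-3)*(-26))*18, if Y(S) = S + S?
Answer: 2808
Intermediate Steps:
Y(S) = 2*S
(Y(-3)*(-26))*18 = ((2*(-3))*(-26))*18 = -6*(-26)*18 = 156*18 = 2808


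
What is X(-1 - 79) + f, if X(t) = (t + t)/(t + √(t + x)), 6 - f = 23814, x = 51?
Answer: -153048832/6429 + 160*I*√29/6429 ≈ -23806.0 + 0.13402*I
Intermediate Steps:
f = -23808 (f = 6 - 1*23814 = 6 - 23814 = -23808)
X(t) = 2*t/(t + √(51 + t)) (X(t) = (t + t)/(t + √(t + 51)) = (2*t)/(t + √(51 + t)) = 2*t/(t + √(51 + t)))
X(-1 - 79) + f = 2*(-1 - 79)/((-1 - 79) + √(51 + (-1 - 79))) - 23808 = 2*(-80)/(-80 + √(51 - 80)) - 23808 = 2*(-80)/(-80 + √(-29)) - 23808 = 2*(-80)/(-80 + I*√29) - 23808 = -160/(-80 + I*√29) - 23808 = -23808 - 160/(-80 + I*√29)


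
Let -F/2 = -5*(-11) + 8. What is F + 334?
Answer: 208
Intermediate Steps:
F = -126 (F = -2*(-5*(-11) + 8) = -2*(55 + 8) = -2*63 = -126)
F + 334 = -126 + 334 = 208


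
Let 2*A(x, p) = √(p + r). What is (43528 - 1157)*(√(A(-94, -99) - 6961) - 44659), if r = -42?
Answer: -1892246489 + 42371*√(-27844 + 2*I*√141)/2 ≈ -1.8922e+9 + 3.5351e+6*I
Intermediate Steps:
A(x, p) = √(-42 + p)/2 (A(x, p) = √(p - 42)/2 = √(-42 + p)/2)
(43528 - 1157)*(√(A(-94, -99) - 6961) - 44659) = (43528 - 1157)*(√(√(-42 - 99)/2 - 6961) - 44659) = 42371*(√(√(-141)/2 - 6961) - 44659) = 42371*(√((I*√141)/2 - 6961) - 44659) = 42371*(√(I*√141/2 - 6961) - 44659) = 42371*(√(-6961 + I*√141/2) - 44659) = 42371*(-44659 + √(-6961 + I*√141/2)) = -1892246489 + 42371*√(-6961 + I*√141/2)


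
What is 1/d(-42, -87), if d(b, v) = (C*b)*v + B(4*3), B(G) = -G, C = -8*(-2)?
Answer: 1/58452 ≈ 1.7108e-5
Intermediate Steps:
C = 16
d(b, v) = -12 + 16*b*v (d(b, v) = (16*b)*v - 4*3 = 16*b*v - 1*12 = 16*b*v - 12 = -12 + 16*b*v)
1/d(-42, -87) = 1/(-12 + 16*(-42)*(-87)) = 1/(-12 + 58464) = 1/58452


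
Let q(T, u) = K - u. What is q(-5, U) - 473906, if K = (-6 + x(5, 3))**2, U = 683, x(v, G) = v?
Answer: -474588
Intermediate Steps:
K = 1 (K = (-6 + 5)**2 = (-1)**2 = 1)
q(T, u) = 1 - u
q(-5, U) - 473906 = (1 - 1*683) - 473906 = (1 - 683) - 473906 = -682 - 473906 = -474588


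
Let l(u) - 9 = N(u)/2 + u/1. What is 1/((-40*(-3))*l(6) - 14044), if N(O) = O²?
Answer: -1/10084 ≈ -9.9167e-5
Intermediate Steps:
l(u) = 9 + u + u²/2 (l(u) = 9 + (u²/2 + u/1) = 9 + (u²*(½) + u*1) = 9 + (u²/2 + u) = 9 + (u + u²/2) = 9 + u + u²/2)
1/((-40*(-3))*l(6) - 14044) = 1/((-40*(-3))*(9 + 6 + (½)*6²) - 14044) = 1/(120*(9 + 6 + (½)*36) - 14044) = 1/(120*(9 + 6 + 18) - 14044) = 1/(120*33 - 14044) = 1/(3960 - 14044) = 1/(-10084) = -1/10084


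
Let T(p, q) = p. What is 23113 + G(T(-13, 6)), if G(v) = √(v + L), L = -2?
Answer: 23113 + I*√15 ≈ 23113.0 + 3.873*I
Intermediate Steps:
G(v) = √(-2 + v) (G(v) = √(v - 2) = √(-2 + v))
23113 + G(T(-13, 6)) = 23113 + √(-2 - 13) = 23113 + √(-15) = 23113 + I*√15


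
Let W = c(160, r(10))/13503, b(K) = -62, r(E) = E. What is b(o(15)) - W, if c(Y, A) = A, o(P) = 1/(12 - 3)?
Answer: -837196/13503 ≈ -62.001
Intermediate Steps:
o(P) = ⅑ (o(P) = 1/9 = ⅑)
W = 10/13503 ≈ 0.00074058
b(o(15)) - W = -62 - 1*10/13503 = -62 - 10/13503 = -837196/13503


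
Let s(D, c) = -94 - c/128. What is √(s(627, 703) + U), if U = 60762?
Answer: √15529602/16 ≈ 246.30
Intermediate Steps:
s(D, c) = -94 - c/128
√(s(627, 703) + U) = √((-94 - 1/128*703) + 60762) = √((-94 - 703/128) + 60762) = √(-12735/128 + 60762) = √(7764801/128) = √15529602/16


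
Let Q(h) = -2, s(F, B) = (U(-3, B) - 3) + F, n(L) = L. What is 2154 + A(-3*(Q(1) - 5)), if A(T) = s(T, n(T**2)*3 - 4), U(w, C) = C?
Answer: 3491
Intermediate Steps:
s(F, B) = -3 + B + F (s(F, B) = (B - 3) + F = (-3 + B) + F = -3 + B + F)
A(T) = -7 + T + 3*T**2 (A(T) = -3 + (T**2*3 - 4) + T = -3 + (3*T**2 - 4) + T = -3 + (-4 + 3*T**2) + T = -7 + T + 3*T**2)
2154 + A(-3*(Q(1) - 5)) = 2154 + (-7 - 3*(-2 - 5) + 3*(-3*(-2 - 5))**2) = 2154 + (-7 - 3*(-7) + 3*(-3*(-7))**2) = 2154 + (-7 + 21 + 3*21**2) = 2154 + (-7 + 21 + 3*441) = 2154 + (-7 + 21 + 1323) = 2154 + 1337 = 3491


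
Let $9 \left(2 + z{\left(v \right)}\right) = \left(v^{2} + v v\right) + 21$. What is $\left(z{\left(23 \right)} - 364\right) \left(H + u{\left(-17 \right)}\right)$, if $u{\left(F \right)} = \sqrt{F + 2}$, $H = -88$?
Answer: $\frac{194920}{9} - \frac{2215 i \sqrt{15}}{9} \approx 21658.0 - 953.18 i$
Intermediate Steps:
$u{\left(F \right)} = \sqrt{2 + F}$
$z{\left(v \right)} = \frac{1}{3} + \frac{2 v^{2}}{9}$ ($z{\left(v \right)} = -2 + \frac{\left(v^{2} + v v\right) + 21}{9} = -2 + \frac{\left(v^{2} + v^{2}\right) + 21}{9} = -2 + \frac{2 v^{2} + 21}{9} = -2 + \frac{21 + 2 v^{2}}{9} = -2 + \left(\frac{7}{3} + \frac{2 v^{2}}{9}\right) = \frac{1}{3} + \frac{2 v^{2}}{9}$)
$\left(z{\left(23 \right)} - 364\right) \left(H + u{\left(-17 \right)}\right) = \left(\left(\frac{1}{3} + \frac{2 \cdot 23^{2}}{9}\right) - 364\right) \left(-88 + \sqrt{2 - 17}\right) = \left(\left(\frac{1}{3} + \frac{2}{9} \cdot 529\right) - 364\right) \left(-88 + \sqrt{-15}\right) = \left(\left(\frac{1}{3} + \frac{1058}{9}\right) - 364\right) \left(-88 + i \sqrt{15}\right) = \left(\frac{1061}{9} - 364\right) \left(-88 + i \sqrt{15}\right) = - \frac{2215 \left(-88 + i \sqrt{15}\right)}{9} = \frac{194920}{9} - \frac{2215 i \sqrt{15}}{9}$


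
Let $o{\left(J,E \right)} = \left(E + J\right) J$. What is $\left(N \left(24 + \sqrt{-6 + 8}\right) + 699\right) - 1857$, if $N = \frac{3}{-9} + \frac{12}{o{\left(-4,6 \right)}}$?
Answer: $-1202 - \frac{11 \sqrt{2}}{6} \approx -1204.6$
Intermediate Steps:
$o{\left(J,E \right)} = J \left(E + J\right)$
$N = - \frac{11}{6}$ ($N = \frac{3}{-9} + \frac{12}{\left(-4\right) \left(6 - 4\right)} = 3 \left(- \frac{1}{9}\right) + \frac{12}{\left(-4\right) 2} = - \frac{1}{3} + \frac{12}{-8} = - \frac{1}{3} + 12 \left(- \frac{1}{8}\right) = - \frac{1}{3} - \frac{3}{2} = - \frac{11}{6} \approx -1.8333$)
$\left(N \left(24 + \sqrt{-6 + 8}\right) + 699\right) - 1857 = \left(- \frac{11 \left(24 + \sqrt{-6 + 8}\right)}{6} + 699\right) - 1857 = \left(- \frac{11 \left(24 + \sqrt{2}\right)}{6} + 699\right) - 1857 = \left(\left(-44 - \frac{11 \sqrt{2}}{6}\right) + 699\right) - 1857 = \left(655 - \frac{11 \sqrt{2}}{6}\right) - 1857 = -1202 - \frac{11 \sqrt{2}}{6}$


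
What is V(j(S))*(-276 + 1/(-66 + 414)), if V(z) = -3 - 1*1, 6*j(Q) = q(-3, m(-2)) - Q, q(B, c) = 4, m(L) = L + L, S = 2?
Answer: 96047/87 ≈ 1104.0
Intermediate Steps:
m(L) = 2*L
j(Q) = ⅔ - Q/6 (j(Q) = (4 - Q)/6 = ⅔ - Q/6)
V(z) = -4 (V(z) = -3 - 1 = -4)
V(j(S))*(-276 + 1/(-66 + 414)) = -4*(-276 + 1/(-66 + 414)) = -4*(-276 + 1/348) = -4*(-96047/348) = 96047/87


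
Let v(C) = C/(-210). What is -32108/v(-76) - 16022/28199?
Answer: -47534512748/535781 ≈ -88720.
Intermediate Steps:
v(C) = -C/210 (v(C) = C*(-1/210) = -C/210)
-32108/v(-76) - 16022/28199 = -32108/((-1/210*(-76))) - 16022/28199 = -32108/38/105 - 16022*1/28199 = -32108*105/38 - 16022/28199 = -1685670/19 - 16022/28199 = -47534512748/535781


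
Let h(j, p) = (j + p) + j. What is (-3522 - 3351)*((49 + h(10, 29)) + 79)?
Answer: -1216521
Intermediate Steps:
h(j, p) = p + 2*j
(-3522 - 3351)*((49 + h(10, 29)) + 79) = (-3522 - 3351)*((49 + (29 + 2*10)) + 79) = -6873*((49 + (29 + 20)) + 79) = -6873*((49 + 49) + 79) = -6873*(98 + 79) = -6873*177 = -1216521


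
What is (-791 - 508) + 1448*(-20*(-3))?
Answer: 85581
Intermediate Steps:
(-791 - 508) + 1448*(-20*(-3)) = -1299 + 1448*60 = -1299 + 86880 = 85581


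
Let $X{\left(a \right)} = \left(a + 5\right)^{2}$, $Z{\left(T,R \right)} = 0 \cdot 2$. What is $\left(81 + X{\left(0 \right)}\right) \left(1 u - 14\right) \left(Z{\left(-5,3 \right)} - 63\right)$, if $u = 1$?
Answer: $86814$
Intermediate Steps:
$Z{\left(T,R \right)} = 0$
$X{\left(a \right)} = \left(5 + a\right)^{2}$
$\left(81 + X{\left(0 \right)}\right) \left(1 u - 14\right) \left(Z{\left(-5,3 \right)} - 63\right) = \left(81 + \left(5 + 0\right)^{2}\right) \left(1 \cdot 1 - 14\right) \left(0 - 63\right) = \left(81 + 5^{2}\right) \left(1 - 14\right) \left(-63\right) = \left(81 + 25\right) \left(\left(-13\right) \left(-63\right)\right) = 106 \cdot 819 = 86814$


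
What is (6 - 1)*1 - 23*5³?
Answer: -2870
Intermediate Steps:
(6 - 1)*1 - 23*5³ = 5*1 - 23*125 = 5 - 2875 = -2870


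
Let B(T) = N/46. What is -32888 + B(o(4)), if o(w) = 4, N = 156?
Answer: -756346/23 ≈ -32885.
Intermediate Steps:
B(T) = 78/23 (B(T) = 156/46 = 156*(1/46) = 78/23)
-32888 + B(o(4)) = -32888 + 78/23 = -756346/23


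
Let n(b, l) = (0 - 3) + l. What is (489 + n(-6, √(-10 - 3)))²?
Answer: (486 + I*√13)² ≈ 2.3618e+5 + 3505.0*I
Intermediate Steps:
n(b, l) = -3 + l
(489 + n(-6, √(-10 - 3)))² = (489 + (-3 + √(-10 - 3)))² = (489 + (-3 + √(-13)))² = (489 + (-3 + I*√13))² = (486 + I*√13)²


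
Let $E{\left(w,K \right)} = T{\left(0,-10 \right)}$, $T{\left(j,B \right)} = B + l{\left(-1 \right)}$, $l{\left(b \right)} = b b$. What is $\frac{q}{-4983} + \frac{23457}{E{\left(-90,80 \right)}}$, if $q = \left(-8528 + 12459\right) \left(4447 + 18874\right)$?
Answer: $- \frac{104662210}{4983} \approx -21004.0$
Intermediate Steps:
$l{\left(b \right)} = b^{2}$
$q = 91674851$ ($q = 3931 \cdot 23321 = 91674851$)
$T{\left(j,B \right)} = 1 + B$ ($T{\left(j,B \right)} = B + \left(-1\right)^{2} = B + 1 = 1 + B$)
$E{\left(w,K \right)} = -9$ ($E{\left(w,K \right)} = 1 - 10 = -9$)
$\frac{q}{-4983} + \frac{23457}{E{\left(-90,80 \right)}} = \frac{91674851}{-4983} + \frac{23457}{-9} = 91674851 \left(- \frac{1}{4983}\right) + 23457 \left(- \frac{1}{9}\right) = - \frac{91674851}{4983} - \frac{7819}{3} = - \frac{104662210}{4983}$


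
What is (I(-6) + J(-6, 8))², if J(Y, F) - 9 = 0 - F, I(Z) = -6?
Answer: 25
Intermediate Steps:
J(Y, F) = 9 - F (J(Y, F) = 9 + (0 - F) = 9 - F)
(I(-6) + J(-6, 8))² = (-6 + (9 - 1*8))² = (-6 + (9 - 8))² = (-6 + 1)² = (-5)² = 25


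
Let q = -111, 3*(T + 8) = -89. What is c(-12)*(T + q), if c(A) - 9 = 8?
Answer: -7582/3 ≈ -2527.3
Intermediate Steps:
T = -113/3 (T = -8 + (⅓)*(-89) = -8 - 89/3 = -113/3 ≈ -37.667)
c(A) = 17 (c(A) = 9 + 8 = 17)
c(-12)*(T + q) = 17*(-113/3 - 111) = 17*(-446/3) = -7582/3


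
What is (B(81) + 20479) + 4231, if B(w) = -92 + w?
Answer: 24699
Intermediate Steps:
(B(81) + 20479) + 4231 = ((-92 + 81) + 20479) + 4231 = (-11 + 20479) + 4231 = 20468 + 4231 = 24699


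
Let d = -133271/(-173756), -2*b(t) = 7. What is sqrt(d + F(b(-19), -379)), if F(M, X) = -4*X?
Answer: sqrt(94613504753)/7898 ≈ 38.946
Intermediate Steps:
b(t) = -7/2 (b(t) = -1/2*7 = -7/2)
d = 133271/173756 (d = -133271*(-1/173756) = 133271/173756 ≈ 0.76700)
sqrt(d + F(b(-19), -379)) = sqrt(133271/173756 - 4*(-379)) = sqrt(133271/173756 + 1516) = sqrt(263547367/173756) = sqrt(94613504753)/7898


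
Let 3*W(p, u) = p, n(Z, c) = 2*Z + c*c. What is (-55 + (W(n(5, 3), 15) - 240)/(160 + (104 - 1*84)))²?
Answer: 924220801/291600 ≈ 3169.5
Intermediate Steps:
n(Z, c) = c² + 2*Z (n(Z, c) = 2*Z + c² = c² + 2*Z)
W(p, u) = p/3
(-55 + (W(n(5, 3), 15) - 240)/(160 + (104 - 1*84)))² = (-55 + ((3² + 2*5)/3 - 240)/(160 + (104 - 1*84)))² = (-55 + ((9 + 10)/3 - 240)/(160 + (104 - 84)))² = (-55 + ((⅓)*19 - 240)/(160 + 20))² = (-55 + (19/3 - 240)/180)² = (-55 - 701/3*1/180)² = (-55 - 701/540)² = (-30401/540)² = 924220801/291600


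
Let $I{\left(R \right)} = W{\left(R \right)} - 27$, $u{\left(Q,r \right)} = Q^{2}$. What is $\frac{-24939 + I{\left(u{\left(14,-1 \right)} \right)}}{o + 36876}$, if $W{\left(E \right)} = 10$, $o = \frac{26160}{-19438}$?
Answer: $- \frac{60636841}{89596191} \approx -0.67678$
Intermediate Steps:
$o = - \frac{13080}{9719}$ ($o = 26160 \left(- \frac{1}{19438}\right) = - \frac{13080}{9719} \approx -1.3458$)
$I{\left(R \right)} = -17$ ($I{\left(R \right)} = 10 - 27 = -17$)
$\frac{-24939 + I{\left(u{\left(14,-1 \right)} \right)}}{o + 36876} = \frac{-24939 - 17}{- \frac{13080}{9719} + 36876} = - \frac{24956}{\frac{358384764}{9719}} = \left(-24956\right) \frac{9719}{358384764} = - \frac{60636841}{89596191}$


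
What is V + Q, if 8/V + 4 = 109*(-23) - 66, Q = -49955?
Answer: -128734043/2577 ≈ -49955.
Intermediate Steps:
V = -8/2577 (V = 8/(-4 + (109*(-23) - 66)) = 8/(-4 + (-2507 - 66)) = 8/(-4 - 2573) = 8/(-2577) = 8*(-1/2577) = -8/2577 ≈ -0.0031044)
V + Q = -8/2577 - 49955 = -128734043/2577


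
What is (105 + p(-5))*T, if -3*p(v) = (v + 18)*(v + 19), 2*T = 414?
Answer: 9177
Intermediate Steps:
T = 207 (T = (½)*414 = 207)
p(v) = -(18 + v)*(19 + v)/3 (p(v) = -(v + 18)*(v + 19)/3 = -(18 + v)*(19 + v)/3)
(105 + p(-5))*T = (105 + (-114 - 37/3*(-5) - ⅓*(-5)²))*207 = (105 + (-114 + 185/3 - ⅓*25))*207 = (105 + (-114 + 185/3 - 25/3))*207 = (105 - 182/3)*207 = (133/3)*207 = 9177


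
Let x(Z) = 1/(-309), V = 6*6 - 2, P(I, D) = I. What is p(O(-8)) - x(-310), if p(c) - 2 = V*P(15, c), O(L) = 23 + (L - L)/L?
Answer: 158209/309 ≈ 512.00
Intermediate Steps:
O(L) = 23 (O(L) = 23 + 0/L = 23 + 0 = 23)
V = 34 (V = 36 - 2 = 34)
p(c) = 512 (p(c) = 2 + 34*15 = 2 + 510 = 512)
x(Z) = -1/309
p(O(-8)) - x(-310) = 512 - 1*(-1/309) = 512 + 1/309 = 158209/309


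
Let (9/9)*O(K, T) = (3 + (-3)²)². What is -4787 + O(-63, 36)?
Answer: -4643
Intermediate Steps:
O(K, T) = 144 (O(K, T) = (3 + (-3)²)² = (3 + 9)² = 12² = 144)
-4787 + O(-63, 36) = -4787 + 144 = -4643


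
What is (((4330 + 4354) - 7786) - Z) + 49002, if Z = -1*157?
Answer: 50057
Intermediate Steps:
Z = -157
(((4330 + 4354) - 7786) - Z) + 49002 = (((4330 + 4354) - 7786) - 1*(-157)) + 49002 = ((8684 - 7786) + 157) + 49002 = (898 + 157) + 49002 = 1055 + 49002 = 50057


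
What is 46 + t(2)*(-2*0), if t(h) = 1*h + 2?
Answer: 46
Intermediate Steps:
t(h) = 2 + h (t(h) = h + 2 = 2 + h)
46 + t(2)*(-2*0) = 46 + (2 + 2)*(-2*0) = 46 + 4*0 = 46 + 0 = 46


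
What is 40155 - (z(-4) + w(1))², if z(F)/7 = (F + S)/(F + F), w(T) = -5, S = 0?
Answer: 160611/4 ≈ 40153.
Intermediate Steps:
z(F) = 7/2 (z(F) = 7*((F + 0)/(F + F)) = 7*(F/((2*F))) = 7*(F*(1/(2*F))) = 7*(½) = 7/2)
40155 - (z(-4) + w(1))² = 40155 - (7/2 - 5)² = 40155 - (-3/2)² = 40155 - 1*9/4 = 40155 - 9/4 = 160611/4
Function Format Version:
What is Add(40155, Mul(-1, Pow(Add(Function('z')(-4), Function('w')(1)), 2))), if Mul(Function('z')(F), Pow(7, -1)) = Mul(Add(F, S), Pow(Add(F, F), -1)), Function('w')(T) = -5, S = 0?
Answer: Rational(160611, 4) ≈ 40153.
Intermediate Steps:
Function('z')(F) = Rational(7, 2) (Function('z')(F) = Mul(7, Mul(Add(F, 0), Pow(Add(F, F), -1))) = Mul(7, Mul(F, Pow(Mul(2, F), -1))) = Mul(7, Mul(F, Mul(Rational(1, 2), Pow(F, -1)))) = Mul(7, Rational(1, 2)) = Rational(7, 2))
Add(40155, Mul(-1, Pow(Add(Function('z')(-4), Function('w')(1)), 2))) = Add(40155, Mul(-1, Pow(Add(Rational(7, 2), -5), 2))) = Add(40155, Mul(-1, Pow(Rational(-3, 2), 2))) = Add(40155, Mul(-1, Rational(9, 4))) = Add(40155, Rational(-9, 4)) = Rational(160611, 4)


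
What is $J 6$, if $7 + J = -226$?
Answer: $-1398$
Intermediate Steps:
$J = -233$ ($J = -7 - 226 = -233$)
$J 6 = \left(-233\right) 6 = -1398$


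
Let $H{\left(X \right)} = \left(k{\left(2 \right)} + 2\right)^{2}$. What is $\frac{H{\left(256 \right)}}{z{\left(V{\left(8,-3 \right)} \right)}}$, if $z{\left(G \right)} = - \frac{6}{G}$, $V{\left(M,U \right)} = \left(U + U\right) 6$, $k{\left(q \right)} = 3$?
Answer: $150$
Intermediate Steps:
$V{\left(M,U \right)} = 12 U$ ($V{\left(M,U \right)} = 2 U 6 = 12 U$)
$H{\left(X \right)} = 25$ ($H{\left(X \right)} = \left(3 + 2\right)^{2} = 5^{2} = 25$)
$\frac{H{\left(256 \right)}}{z{\left(V{\left(8,-3 \right)} \right)}} = \frac{25}{\left(-6\right) \frac{1}{12 \left(-3\right)}} = \frac{25}{\left(-6\right) \frac{1}{-36}} = \frac{25}{\left(-6\right) \left(- \frac{1}{36}\right)} = 25 \frac{1}{\frac{1}{6}} = 25 \cdot 6 = 150$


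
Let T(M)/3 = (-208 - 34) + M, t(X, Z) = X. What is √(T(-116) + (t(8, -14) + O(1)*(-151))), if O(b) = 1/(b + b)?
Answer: I*√4566/2 ≈ 33.786*I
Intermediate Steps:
O(b) = 1/(2*b)
T(M) = -726 + 3*M (T(M) = 3*((-208 - 34) + M) = 3*(-242 + M) = -726 + 3*M)
√(T(-116) + (t(8, -14) + O(1)*(-151))) = √((-726 + 3*(-116)) + (8 + ((½)/1)*(-151))) = √((-726 - 348) + (8 + ((½)*1)*(-151))) = √(-1074 + (8 + (½)*(-151))) = √(-1074 + (8 - 151/2)) = √(-1074 - 135/2) = √(-2283/2) = I*√4566/2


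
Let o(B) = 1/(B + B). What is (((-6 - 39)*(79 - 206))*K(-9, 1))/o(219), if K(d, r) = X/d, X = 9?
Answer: -2503170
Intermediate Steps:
K(d, r) = 9/d
o(B) = 1/(2*B)
(((-6 - 39)*(79 - 206))*K(-9, 1))/o(219) = (((-6 - 39)*(79 - 206))*(9/(-9)))/(((1/2)/219)) = ((-45*(-127))*(9*(-1/9)))/(((1/2)*(1/219))) = (5715*(-1))/(1/438) = -5715*438 = -2503170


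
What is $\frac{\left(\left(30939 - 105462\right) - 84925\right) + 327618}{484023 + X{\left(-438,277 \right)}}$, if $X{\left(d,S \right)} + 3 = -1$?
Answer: $\frac{168170}{484019} \approx 0.34745$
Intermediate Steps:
$X{\left(d,S \right)} = -4$ ($X{\left(d,S \right)} = -3 - 1 = -4$)
$\frac{\left(\left(30939 - 105462\right) - 84925\right) + 327618}{484023 + X{\left(-438,277 \right)}} = \frac{\left(\left(30939 - 105462\right) - 84925\right) + 327618}{484023 - 4} = \frac{\left(-74523 - 84925\right) + 327618}{484019} = \left(-159448 + 327618\right) \frac{1}{484019} = 168170 \cdot \frac{1}{484019} = \frac{168170}{484019}$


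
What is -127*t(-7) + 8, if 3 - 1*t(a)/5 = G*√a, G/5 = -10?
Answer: -1897 - 31750*I*√7 ≈ -1897.0 - 84003.0*I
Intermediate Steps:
G = -50 (G = 5*(-10) = -50)
t(a) = 15 + 250*√a (t(a) = 15 - (-250)*√a = 15 + 250*√a)
-127*t(-7) + 8 = -127*(15 + 250*√(-7)) + 8 = -127*(15 + 250*(I*√7)) + 8 = -127*(15 + 250*I*√7) + 8 = (-1905 - 31750*I*√7) + 8 = -1897 - 31750*I*√7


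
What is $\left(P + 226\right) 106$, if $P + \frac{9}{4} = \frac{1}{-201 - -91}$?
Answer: $\frac{2608819}{110} \approx 23717.0$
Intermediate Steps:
$P = - \frac{497}{220}$ ($P = - \frac{9}{4} + \frac{1}{-201 - -91} = - \frac{9}{4} + \frac{1}{-201 + 91} = - \frac{9}{4} + \frac{1}{-110} = - \frac{9}{4} - \frac{1}{110} = - \frac{497}{220} \approx -2.2591$)
$\left(P + 226\right) 106 = \left(- \frac{497}{220} + 226\right) 106 = \frac{49223}{220} \cdot 106 = \frac{2608819}{110}$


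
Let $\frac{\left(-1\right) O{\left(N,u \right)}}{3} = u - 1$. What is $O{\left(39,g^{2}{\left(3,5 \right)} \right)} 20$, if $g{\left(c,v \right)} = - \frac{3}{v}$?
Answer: $\frac{192}{5} \approx 38.4$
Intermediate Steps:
$O{\left(N,u \right)} = 3 - 3 u$ ($O{\left(N,u \right)} = - 3 \left(u - 1\right) = - 3 \left(-1 + u\right) = 3 - 3 u$)
$O{\left(39,g^{2}{\left(3,5 \right)} \right)} 20 = \left(3 - 3 \left(- \frac{3}{5}\right)^{2}\right) 20 = \left(3 - \frac{27}{25}\right) 20 = \frac{48}{25} \cdot 20 = \frac{192}{5}$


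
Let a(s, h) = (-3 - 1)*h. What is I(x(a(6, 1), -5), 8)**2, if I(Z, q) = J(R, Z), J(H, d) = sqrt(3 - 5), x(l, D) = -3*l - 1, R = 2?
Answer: -2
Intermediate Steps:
a(s, h) = -4*h
x(l, D) = -1 - 3*l
J(H, d) = I*sqrt(2) (J(H, d) = sqrt(-2) = I*sqrt(2))
I(Z, q) = I*sqrt(2)
I(x(a(6, 1), -5), 8)**2 = (I*sqrt(2))**2 = -2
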